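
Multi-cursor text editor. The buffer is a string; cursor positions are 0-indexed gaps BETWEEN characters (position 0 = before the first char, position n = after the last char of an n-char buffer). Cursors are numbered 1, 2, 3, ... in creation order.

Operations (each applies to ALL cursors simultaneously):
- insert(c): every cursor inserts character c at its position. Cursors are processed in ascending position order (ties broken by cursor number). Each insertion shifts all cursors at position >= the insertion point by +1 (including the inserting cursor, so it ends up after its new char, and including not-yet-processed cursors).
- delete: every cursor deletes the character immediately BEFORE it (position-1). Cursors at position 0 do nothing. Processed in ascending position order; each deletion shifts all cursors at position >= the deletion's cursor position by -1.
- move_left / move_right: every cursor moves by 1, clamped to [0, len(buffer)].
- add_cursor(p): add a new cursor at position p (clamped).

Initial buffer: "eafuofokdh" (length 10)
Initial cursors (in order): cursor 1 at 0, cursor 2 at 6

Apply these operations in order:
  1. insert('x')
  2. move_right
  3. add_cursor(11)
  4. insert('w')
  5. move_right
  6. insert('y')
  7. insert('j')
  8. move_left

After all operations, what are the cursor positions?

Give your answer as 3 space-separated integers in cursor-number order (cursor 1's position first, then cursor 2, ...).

Answer: 5 15 20

Derivation:
After op 1 (insert('x')): buffer="xeafuofxokdh" (len 12), cursors c1@1 c2@8, authorship 1......2....
After op 2 (move_right): buffer="xeafuofxokdh" (len 12), cursors c1@2 c2@9, authorship 1......2....
After op 3 (add_cursor(11)): buffer="xeafuofxokdh" (len 12), cursors c1@2 c2@9 c3@11, authorship 1......2....
After op 4 (insert('w')): buffer="xewafuofxowkdwh" (len 15), cursors c1@3 c2@11 c3@14, authorship 1.1.....2.2..3.
After op 5 (move_right): buffer="xewafuofxowkdwh" (len 15), cursors c1@4 c2@12 c3@15, authorship 1.1.....2.2..3.
After op 6 (insert('y')): buffer="xewayfuofxowkydwhy" (len 18), cursors c1@5 c2@14 c3@18, authorship 1.1.1....2.2.2.3.3
After op 7 (insert('j')): buffer="xewayjfuofxowkyjdwhyj" (len 21), cursors c1@6 c2@16 c3@21, authorship 1.1.11....2.2.22.3.33
After op 8 (move_left): buffer="xewayjfuofxowkyjdwhyj" (len 21), cursors c1@5 c2@15 c3@20, authorship 1.1.11....2.2.22.3.33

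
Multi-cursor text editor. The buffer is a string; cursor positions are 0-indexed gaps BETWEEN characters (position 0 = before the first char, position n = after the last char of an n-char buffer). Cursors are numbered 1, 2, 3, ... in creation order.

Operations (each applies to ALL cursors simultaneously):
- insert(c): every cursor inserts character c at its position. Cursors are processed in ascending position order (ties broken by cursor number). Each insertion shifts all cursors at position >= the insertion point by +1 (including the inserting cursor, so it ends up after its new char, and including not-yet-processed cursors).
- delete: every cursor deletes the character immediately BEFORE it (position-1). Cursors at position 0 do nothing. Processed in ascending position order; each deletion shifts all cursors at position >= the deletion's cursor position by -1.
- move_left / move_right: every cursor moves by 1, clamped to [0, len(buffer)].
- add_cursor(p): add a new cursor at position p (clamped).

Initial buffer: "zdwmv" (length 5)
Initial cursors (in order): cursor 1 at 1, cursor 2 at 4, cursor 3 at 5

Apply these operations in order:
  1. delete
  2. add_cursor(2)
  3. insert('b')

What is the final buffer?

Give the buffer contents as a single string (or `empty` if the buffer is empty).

Answer: bdwbbb

Derivation:
After op 1 (delete): buffer="dw" (len 2), cursors c1@0 c2@2 c3@2, authorship ..
After op 2 (add_cursor(2)): buffer="dw" (len 2), cursors c1@0 c2@2 c3@2 c4@2, authorship ..
After op 3 (insert('b')): buffer="bdwbbb" (len 6), cursors c1@1 c2@6 c3@6 c4@6, authorship 1..234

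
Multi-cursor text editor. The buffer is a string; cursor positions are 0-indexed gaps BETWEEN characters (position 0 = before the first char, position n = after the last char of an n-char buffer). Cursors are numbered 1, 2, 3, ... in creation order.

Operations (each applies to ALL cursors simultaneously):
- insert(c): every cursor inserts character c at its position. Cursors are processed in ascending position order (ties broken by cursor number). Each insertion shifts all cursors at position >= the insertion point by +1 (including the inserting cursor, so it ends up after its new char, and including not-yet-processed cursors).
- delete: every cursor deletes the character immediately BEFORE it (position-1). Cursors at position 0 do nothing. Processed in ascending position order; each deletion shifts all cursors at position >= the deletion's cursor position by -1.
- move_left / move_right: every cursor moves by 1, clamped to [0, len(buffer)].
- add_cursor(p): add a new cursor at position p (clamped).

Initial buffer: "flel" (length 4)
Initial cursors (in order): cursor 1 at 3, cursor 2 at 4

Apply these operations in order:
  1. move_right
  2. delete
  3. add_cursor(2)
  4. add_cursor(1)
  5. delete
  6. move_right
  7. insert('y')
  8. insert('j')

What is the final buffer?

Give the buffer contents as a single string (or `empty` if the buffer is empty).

After op 1 (move_right): buffer="flel" (len 4), cursors c1@4 c2@4, authorship ....
After op 2 (delete): buffer="fl" (len 2), cursors c1@2 c2@2, authorship ..
After op 3 (add_cursor(2)): buffer="fl" (len 2), cursors c1@2 c2@2 c3@2, authorship ..
After op 4 (add_cursor(1)): buffer="fl" (len 2), cursors c4@1 c1@2 c2@2 c3@2, authorship ..
After op 5 (delete): buffer="" (len 0), cursors c1@0 c2@0 c3@0 c4@0, authorship 
After op 6 (move_right): buffer="" (len 0), cursors c1@0 c2@0 c3@0 c4@0, authorship 
After op 7 (insert('y')): buffer="yyyy" (len 4), cursors c1@4 c2@4 c3@4 c4@4, authorship 1234
After op 8 (insert('j')): buffer="yyyyjjjj" (len 8), cursors c1@8 c2@8 c3@8 c4@8, authorship 12341234

Answer: yyyyjjjj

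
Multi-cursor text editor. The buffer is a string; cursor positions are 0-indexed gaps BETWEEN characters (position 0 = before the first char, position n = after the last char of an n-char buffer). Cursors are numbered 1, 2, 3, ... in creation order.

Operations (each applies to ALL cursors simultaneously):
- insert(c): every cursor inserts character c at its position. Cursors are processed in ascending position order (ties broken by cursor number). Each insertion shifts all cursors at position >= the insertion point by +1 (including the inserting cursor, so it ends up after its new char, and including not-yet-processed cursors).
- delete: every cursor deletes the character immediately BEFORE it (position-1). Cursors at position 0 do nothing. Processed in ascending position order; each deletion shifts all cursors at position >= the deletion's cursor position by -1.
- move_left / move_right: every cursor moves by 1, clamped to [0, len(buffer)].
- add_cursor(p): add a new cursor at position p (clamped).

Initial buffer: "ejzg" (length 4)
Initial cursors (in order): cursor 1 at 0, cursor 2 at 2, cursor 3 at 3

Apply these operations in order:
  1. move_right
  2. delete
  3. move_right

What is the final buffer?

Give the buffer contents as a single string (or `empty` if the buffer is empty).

After op 1 (move_right): buffer="ejzg" (len 4), cursors c1@1 c2@3 c3@4, authorship ....
After op 2 (delete): buffer="j" (len 1), cursors c1@0 c2@1 c3@1, authorship .
After op 3 (move_right): buffer="j" (len 1), cursors c1@1 c2@1 c3@1, authorship .

Answer: j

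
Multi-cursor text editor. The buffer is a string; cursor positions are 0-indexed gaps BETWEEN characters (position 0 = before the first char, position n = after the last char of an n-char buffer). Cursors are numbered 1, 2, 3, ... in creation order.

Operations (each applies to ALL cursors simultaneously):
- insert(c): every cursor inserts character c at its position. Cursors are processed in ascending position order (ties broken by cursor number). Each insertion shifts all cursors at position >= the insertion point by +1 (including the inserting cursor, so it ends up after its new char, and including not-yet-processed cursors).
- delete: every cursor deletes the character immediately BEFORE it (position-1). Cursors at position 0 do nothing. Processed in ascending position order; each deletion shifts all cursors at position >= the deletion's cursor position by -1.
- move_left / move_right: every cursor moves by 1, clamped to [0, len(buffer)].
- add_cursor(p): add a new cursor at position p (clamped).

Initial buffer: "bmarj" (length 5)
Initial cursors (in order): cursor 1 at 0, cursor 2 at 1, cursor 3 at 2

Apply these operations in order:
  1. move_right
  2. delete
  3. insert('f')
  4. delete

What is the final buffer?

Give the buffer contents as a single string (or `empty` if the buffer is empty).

Answer: rj

Derivation:
After op 1 (move_right): buffer="bmarj" (len 5), cursors c1@1 c2@2 c3@3, authorship .....
After op 2 (delete): buffer="rj" (len 2), cursors c1@0 c2@0 c3@0, authorship ..
After op 3 (insert('f')): buffer="fffrj" (len 5), cursors c1@3 c2@3 c3@3, authorship 123..
After op 4 (delete): buffer="rj" (len 2), cursors c1@0 c2@0 c3@0, authorship ..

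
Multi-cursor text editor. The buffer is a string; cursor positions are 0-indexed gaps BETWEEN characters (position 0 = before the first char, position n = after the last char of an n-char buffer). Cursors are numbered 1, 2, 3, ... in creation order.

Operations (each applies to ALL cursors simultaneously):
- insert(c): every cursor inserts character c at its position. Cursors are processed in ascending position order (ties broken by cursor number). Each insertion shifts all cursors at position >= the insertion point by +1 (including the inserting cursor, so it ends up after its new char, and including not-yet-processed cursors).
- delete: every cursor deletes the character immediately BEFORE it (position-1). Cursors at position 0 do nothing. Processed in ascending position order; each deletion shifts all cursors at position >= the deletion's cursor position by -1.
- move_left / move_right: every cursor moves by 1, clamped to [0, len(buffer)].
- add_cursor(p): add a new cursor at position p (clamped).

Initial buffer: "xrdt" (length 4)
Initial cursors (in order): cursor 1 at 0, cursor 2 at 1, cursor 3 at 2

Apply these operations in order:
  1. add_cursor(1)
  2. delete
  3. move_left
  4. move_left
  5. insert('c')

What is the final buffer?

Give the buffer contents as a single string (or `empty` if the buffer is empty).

Answer: ccccdt

Derivation:
After op 1 (add_cursor(1)): buffer="xrdt" (len 4), cursors c1@0 c2@1 c4@1 c3@2, authorship ....
After op 2 (delete): buffer="dt" (len 2), cursors c1@0 c2@0 c3@0 c4@0, authorship ..
After op 3 (move_left): buffer="dt" (len 2), cursors c1@0 c2@0 c3@0 c4@0, authorship ..
After op 4 (move_left): buffer="dt" (len 2), cursors c1@0 c2@0 c3@0 c4@0, authorship ..
After op 5 (insert('c')): buffer="ccccdt" (len 6), cursors c1@4 c2@4 c3@4 c4@4, authorship 1234..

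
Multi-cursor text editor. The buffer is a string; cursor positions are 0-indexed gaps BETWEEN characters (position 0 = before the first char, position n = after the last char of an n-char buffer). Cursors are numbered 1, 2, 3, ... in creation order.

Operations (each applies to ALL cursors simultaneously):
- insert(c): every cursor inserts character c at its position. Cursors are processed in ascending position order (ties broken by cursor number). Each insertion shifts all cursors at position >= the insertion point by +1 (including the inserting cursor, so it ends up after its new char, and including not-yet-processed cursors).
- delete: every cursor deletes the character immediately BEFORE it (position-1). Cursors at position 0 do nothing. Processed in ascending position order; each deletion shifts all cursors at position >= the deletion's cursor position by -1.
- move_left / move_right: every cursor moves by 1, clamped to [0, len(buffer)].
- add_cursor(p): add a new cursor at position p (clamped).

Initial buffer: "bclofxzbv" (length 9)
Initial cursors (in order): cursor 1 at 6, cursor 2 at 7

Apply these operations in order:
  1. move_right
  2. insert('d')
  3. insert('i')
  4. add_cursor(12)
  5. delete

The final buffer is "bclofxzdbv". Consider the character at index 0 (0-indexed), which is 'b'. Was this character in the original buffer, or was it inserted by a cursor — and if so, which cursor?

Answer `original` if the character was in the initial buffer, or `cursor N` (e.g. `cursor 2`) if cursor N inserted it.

After op 1 (move_right): buffer="bclofxzbv" (len 9), cursors c1@7 c2@8, authorship .........
After op 2 (insert('d')): buffer="bclofxzdbdv" (len 11), cursors c1@8 c2@10, authorship .......1.2.
After op 3 (insert('i')): buffer="bclofxzdibdiv" (len 13), cursors c1@9 c2@12, authorship .......11.22.
After op 4 (add_cursor(12)): buffer="bclofxzdibdiv" (len 13), cursors c1@9 c2@12 c3@12, authorship .......11.22.
After op 5 (delete): buffer="bclofxzdbv" (len 10), cursors c1@8 c2@9 c3@9, authorship .......1..
Authorship (.=original, N=cursor N): . . . . . . . 1 . .
Index 0: author = original

Answer: original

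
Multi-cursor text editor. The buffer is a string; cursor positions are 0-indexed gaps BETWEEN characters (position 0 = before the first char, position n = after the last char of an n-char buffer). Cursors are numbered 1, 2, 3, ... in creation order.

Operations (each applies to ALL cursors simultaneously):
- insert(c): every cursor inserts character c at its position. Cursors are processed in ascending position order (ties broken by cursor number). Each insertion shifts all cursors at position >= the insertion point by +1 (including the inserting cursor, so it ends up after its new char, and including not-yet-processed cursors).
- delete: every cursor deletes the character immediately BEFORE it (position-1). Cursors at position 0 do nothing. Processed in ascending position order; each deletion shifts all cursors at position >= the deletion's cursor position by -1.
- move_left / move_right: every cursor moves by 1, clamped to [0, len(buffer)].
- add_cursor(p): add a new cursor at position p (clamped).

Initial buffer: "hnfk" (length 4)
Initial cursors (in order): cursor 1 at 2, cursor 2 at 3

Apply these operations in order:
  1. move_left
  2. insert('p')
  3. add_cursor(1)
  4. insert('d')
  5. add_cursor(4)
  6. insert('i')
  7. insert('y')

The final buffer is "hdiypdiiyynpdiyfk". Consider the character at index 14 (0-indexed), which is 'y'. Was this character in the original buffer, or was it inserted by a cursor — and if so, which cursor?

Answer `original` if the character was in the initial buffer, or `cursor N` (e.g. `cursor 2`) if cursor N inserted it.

After op 1 (move_left): buffer="hnfk" (len 4), cursors c1@1 c2@2, authorship ....
After op 2 (insert('p')): buffer="hpnpfk" (len 6), cursors c1@2 c2@4, authorship .1.2..
After op 3 (add_cursor(1)): buffer="hpnpfk" (len 6), cursors c3@1 c1@2 c2@4, authorship .1.2..
After op 4 (insert('d')): buffer="hdpdnpdfk" (len 9), cursors c3@2 c1@4 c2@7, authorship .311.22..
After op 5 (add_cursor(4)): buffer="hdpdnpdfk" (len 9), cursors c3@2 c1@4 c4@4 c2@7, authorship .311.22..
After op 6 (insert('i')): buffer="hdipdiinpdifk" (len 13), cursors c3@3 c1@7 c4@7 c2@11, authorship .331114.222..
After op 7 (insert('y')): buffer="hdiypdiiyynpdiyfk" (len 17), cursors c3@4 c1@10 c4@10 c2@15, authorship .333111414.2222..
Authorship (.=original, N=cursor N): . 3 3 3 1 1 1 4 1 4 . 2 2 2 2 . .
Index 14: author = 2

Answer: cursor 2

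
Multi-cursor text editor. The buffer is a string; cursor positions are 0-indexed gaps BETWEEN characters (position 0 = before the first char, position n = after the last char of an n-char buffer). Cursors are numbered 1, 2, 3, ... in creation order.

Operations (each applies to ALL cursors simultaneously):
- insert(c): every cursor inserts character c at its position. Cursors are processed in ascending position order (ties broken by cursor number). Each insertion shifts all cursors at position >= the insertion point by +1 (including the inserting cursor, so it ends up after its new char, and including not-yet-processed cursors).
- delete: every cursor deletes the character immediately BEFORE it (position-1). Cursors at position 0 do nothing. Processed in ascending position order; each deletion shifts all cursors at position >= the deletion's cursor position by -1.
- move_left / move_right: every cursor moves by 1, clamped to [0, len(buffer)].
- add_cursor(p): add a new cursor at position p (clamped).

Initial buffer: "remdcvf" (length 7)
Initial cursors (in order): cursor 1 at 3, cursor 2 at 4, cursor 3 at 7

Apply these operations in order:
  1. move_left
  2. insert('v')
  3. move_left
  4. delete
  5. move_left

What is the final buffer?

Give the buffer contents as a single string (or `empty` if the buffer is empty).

Answer: rvvdcvf

Derivation:
After op 1 (move_left): buffer="remdcvf" (len 7), cursors c1@2 c2@3 c3@6, authorship .......
After op 2 (insert('v')): buffer="revmvdcvvf" (len 10), cursors c1@3 c2@5 c3@9, authorship ..1.2...3.
After op 3 (move_left): buffer="revmvdcvvf" (len 10), cursors c1@2 c2@4 c3@8, authorship ..1.2...3.
After op 4 (delete): buffer="rvvdcvf" (len 7), cursors c1@1 c2@2 c3@5, authorship .12..3.
After op 5 (move_left): buffer="rvvdcvf" (len 7), cursors c1@0 c2@1 c3@4, authorship .12..3.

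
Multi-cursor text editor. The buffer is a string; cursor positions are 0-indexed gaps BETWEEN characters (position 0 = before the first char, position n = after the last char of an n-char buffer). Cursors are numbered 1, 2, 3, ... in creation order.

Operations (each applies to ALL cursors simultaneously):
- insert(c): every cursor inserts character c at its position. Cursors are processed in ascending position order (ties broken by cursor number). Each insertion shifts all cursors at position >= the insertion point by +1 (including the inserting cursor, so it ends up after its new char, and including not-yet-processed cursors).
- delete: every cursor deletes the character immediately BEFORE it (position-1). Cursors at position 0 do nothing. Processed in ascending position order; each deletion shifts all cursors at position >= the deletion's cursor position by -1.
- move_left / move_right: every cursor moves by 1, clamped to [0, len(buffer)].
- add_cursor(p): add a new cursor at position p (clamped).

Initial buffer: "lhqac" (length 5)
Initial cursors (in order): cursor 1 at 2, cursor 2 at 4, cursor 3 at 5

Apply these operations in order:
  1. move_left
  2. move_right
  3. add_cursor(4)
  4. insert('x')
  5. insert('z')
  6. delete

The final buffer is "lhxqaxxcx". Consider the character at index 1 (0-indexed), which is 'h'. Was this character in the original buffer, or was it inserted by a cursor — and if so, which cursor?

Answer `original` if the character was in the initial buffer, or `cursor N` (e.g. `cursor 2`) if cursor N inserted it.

After op 1 (move_left): buffer="lhqac" (len 5), cursors c1@1 c2@3 c3@4, authorship .....
After op 2 (move_right): buffer="lhqac" (len 5), cursors c1@2 c2@4 c3@5, authorship .....
After op 3 (add_cursor(4)): buffer="lhqac" (len 5), cursors c1@2 c2@4 c4@4 c3@5, authorship .....
After op 4 (insert('x')): buffer="lhxqaxxcx" (len 9), cursors c1@3 c2@7 c4@7 c3@9, authorship ..1..24.3
After op 5 (insert('z')): buffer="lhxzqaxxzzcxz" (len 13), cursors c1@4 c2@10 c4@10 c3@13, authorship ..11..2424.33
After op 6 (delete): buffer="lhxqaxxcx" (len 9), cursors c1@3 c2@7 c4@7 c3@9, authorship ..1..24.3
Authorship (.=original, N=cursor N): . . 1 . . 2 4 . 3
Index 1: author = original

Answer: original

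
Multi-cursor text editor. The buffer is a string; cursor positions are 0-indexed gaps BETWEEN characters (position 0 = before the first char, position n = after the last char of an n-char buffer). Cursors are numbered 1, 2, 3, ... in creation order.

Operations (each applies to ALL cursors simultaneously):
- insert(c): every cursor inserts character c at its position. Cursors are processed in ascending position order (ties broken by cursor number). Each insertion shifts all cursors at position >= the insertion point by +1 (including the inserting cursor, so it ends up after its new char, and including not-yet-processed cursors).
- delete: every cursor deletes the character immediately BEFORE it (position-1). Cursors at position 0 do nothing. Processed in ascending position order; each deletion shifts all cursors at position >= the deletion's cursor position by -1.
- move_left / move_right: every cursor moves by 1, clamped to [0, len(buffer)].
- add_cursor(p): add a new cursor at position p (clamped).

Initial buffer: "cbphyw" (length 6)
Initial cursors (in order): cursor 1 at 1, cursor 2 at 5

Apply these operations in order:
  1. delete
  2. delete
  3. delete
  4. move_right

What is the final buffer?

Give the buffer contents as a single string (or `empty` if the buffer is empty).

Answer: bw

Derivation:
After op 1 (delete): buffer="bphw" (len 4), cursors c1@0 c2@3, authorship ....
After op 2 (delete): buffer="bpw" (len 3), cursors c1@0 c2@2, authorship ...
After op 3 (delete): buffer="bw" (len 2), cursors c1@0 c2@1, authorship ..
After op 4 (move_right): buffer="bw" (len 2), cursors c1@1 c2@2, authorship ..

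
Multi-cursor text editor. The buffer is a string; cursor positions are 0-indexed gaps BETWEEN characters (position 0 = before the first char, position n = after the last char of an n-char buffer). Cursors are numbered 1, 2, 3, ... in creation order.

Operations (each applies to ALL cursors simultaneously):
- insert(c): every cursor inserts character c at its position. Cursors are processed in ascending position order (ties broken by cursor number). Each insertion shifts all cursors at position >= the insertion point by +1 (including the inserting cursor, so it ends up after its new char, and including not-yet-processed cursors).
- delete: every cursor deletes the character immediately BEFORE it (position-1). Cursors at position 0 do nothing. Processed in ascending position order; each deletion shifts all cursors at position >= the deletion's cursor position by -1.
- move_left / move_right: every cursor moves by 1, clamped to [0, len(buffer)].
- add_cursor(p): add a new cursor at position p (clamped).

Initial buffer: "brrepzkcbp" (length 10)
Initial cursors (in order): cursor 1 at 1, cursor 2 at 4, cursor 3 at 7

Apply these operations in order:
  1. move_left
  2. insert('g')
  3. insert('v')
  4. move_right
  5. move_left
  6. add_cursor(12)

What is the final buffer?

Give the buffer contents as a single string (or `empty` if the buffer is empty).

Answer: gvbrrgvepzgvkcbp

Derivation:
After op 1 (move_left): buffer="brrepzkcbp" (len 10), cursors c1@0 c2@3 c3@6, authorship ..........
After op 2 (insert('g')): buffer="gbrrgepzgkcbp" (len 13), cursors c1@1 c2@5 c3@9, authorship 1...2...3....
After op 3 (insert('v')): buffer="gvbrrgvepzgvkcbp" (len 16), cursors c1@2 c2@7 c3@12, authorship 11...22...33....
After op 4 (move_right): buffer="gvbrrgvepzgvkcbp" (len 16), cursors c1@3 c2@8 c3@13, authorship 11...22...33....
After op 5 (move_left): buffer="gvbrrgvepzgvkcbp" (len 16), cursors c1@2 c2@7 c3@12, authorship 11...22...33....
After op 6 (add_cursor(12)): buffer="gvbrrgvepzgvkcbp" (len 16), cursors c1@2 c2@7 c3@12 c4@12, authorship 11...22...33....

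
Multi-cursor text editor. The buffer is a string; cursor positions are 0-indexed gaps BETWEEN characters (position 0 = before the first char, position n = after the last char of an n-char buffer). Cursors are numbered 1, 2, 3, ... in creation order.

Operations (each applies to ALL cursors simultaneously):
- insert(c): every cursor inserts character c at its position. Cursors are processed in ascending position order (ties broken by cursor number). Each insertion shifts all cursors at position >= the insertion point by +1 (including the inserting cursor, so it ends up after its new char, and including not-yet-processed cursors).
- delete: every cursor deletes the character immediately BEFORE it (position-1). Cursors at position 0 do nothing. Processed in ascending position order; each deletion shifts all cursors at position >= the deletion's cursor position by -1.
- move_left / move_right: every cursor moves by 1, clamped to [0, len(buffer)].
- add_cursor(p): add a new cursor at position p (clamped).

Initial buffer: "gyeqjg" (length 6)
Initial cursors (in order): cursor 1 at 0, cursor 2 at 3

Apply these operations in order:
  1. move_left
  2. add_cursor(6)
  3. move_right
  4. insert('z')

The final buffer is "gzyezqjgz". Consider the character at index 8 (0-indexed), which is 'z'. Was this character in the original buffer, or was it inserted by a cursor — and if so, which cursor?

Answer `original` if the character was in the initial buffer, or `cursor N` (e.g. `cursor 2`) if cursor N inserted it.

After op 1 (move_left): buffer="gyeqjg" (len 6), cursors c1@0 c2@2, authorship ......
After op 2 (add_cursor(6)): buffer="gyeqjg" (len 6), cursors c1@0 c2@2 c3@6, authorship ......
After op 3 (move_right): buffer="gyeqjg" (len 6), cursors c1@1 c2@3 c3@6, authorship ......
After op 4 (insert('z')): buffer="gzyezqjgz" (len 9), cursors c1@2 c2@5 c3@9, authorship .1..2...3
Authorship (.=original, N=cursor N): . 1 . . 2 . . . 3
Index 8: author = 3

Answer: cursor 3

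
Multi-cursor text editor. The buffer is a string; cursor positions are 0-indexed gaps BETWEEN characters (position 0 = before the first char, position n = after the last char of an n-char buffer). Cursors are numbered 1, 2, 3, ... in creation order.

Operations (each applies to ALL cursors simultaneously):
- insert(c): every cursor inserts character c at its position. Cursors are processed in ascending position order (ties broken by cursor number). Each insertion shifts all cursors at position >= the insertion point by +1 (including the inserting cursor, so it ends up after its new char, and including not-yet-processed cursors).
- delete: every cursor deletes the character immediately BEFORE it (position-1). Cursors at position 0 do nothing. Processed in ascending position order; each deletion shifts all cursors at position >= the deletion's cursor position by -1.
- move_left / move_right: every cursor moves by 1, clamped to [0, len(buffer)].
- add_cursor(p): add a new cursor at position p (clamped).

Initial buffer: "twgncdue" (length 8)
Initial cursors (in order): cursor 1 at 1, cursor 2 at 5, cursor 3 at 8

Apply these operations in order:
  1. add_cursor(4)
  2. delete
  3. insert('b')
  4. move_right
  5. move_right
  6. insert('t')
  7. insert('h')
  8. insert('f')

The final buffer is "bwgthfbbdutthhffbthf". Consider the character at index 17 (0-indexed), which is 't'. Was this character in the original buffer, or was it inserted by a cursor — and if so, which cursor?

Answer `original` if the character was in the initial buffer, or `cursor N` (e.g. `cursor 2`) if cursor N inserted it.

After op 1 (add_cursor(4)): buffer="twgncdue" (len 8), cursors c1@1 c4@4 c2@5 c3@8, authorship ........
After op 2 (delete): buffer="wgdu" (len 4), cursors c1@0 c2@2 c4@2 c3@4, authorship ....
After op 3 (insert('b')): buffer="bwgbbdub" (len 8), cursors c1@1 c2@5 c4@5 c3@8, authorship 1..24..3
After op 4 (move_right): buffer="bwgbbdub" (len 8), cursors c1@2 c2@6 c4@6 c3@8, authorship 1..24..3
After op 5 (move_right): buffer="bwgbbdub" (len 8), cursors c1@3 c2@7 c4@7 c3@8, authorship 1..24..3
After op 6 (insert('t')): buffer="bwgtbbduttbt" (len 12), cursors c1@4 c2@10 c4@10 c3@12, authorship 1..124..2433
After op 7 (insert('h')): buffer="bwgthbbdutthhbth" (len 16), cursors c1@5 c2@13 c4@13 c3@16, authorship 1..1124..2424333
After op 8 (insert('f')): buffer="bwgthfbbdutthhffbthf" (len 20), cursors c1@6 c2@16 c4@16 c3@20, authorship 1..11124..2424243333
Authorship (.=original, N=cursor N): 1 . . 1 1 1 2 4 . . 2 4 2 4 2 4 3 3 3 3
Index 17: author = 3

Answer: cursor 3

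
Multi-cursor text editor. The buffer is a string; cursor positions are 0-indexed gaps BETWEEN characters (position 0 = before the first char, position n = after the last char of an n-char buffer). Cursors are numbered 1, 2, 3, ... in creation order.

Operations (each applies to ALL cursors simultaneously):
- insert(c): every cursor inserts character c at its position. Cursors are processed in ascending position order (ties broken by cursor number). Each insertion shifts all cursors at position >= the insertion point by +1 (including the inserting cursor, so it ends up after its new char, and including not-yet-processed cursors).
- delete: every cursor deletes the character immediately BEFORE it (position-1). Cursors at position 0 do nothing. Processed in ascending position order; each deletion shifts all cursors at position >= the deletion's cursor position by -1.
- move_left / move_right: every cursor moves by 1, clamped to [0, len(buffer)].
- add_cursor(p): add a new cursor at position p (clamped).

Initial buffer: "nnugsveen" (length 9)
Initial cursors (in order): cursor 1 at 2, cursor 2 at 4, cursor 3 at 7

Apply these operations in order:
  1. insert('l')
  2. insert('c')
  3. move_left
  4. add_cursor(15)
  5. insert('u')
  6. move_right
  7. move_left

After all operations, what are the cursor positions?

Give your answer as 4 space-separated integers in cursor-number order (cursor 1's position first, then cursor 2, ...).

After op 1 (insert('l')): buffer="nnluglsvelen" (len 12), cursors c1@3 c2@6 c3@10, authorship ..1..2...3..
After op 2 (insert('c')): buffer="nnlcuglcsvelcen" (len 15), cursors c1@4 c2@8 c3@13, authorship ..11..22...33..
After op 3 (move_left): buffer="nnlcuglcsvelcen" (len 15), cursors c1@3 c2@7 c3@12, authorship ..11..22...33..
After op 4 (add_cursor(15)): buffer="nnlcuglcsvelcen" (len 15), cursors c1@3 c2@7 c3@12 c4@15, authorship ..11..22...33..
After op 5 (insert('u')): buffer="nnlucuglucsvelucenu" (len 19), cursors c1@4 c2@9 c3@15 c4@19, authorship ..111..222...333..4
After op 6 (move_right): buffer="nnlucuglucsvelucenu" (len 19), cursors c1@5 c2@10 c3@16 c4@19, authorship ..111..222...333..4
After op 7 (move_left): buffer="nnlucuglucsvelucenu" (len 19), cursors c1@4 c2@9 c3@15 c4@18, authorship ..111..222...333..4

Answer: 4 9 15 18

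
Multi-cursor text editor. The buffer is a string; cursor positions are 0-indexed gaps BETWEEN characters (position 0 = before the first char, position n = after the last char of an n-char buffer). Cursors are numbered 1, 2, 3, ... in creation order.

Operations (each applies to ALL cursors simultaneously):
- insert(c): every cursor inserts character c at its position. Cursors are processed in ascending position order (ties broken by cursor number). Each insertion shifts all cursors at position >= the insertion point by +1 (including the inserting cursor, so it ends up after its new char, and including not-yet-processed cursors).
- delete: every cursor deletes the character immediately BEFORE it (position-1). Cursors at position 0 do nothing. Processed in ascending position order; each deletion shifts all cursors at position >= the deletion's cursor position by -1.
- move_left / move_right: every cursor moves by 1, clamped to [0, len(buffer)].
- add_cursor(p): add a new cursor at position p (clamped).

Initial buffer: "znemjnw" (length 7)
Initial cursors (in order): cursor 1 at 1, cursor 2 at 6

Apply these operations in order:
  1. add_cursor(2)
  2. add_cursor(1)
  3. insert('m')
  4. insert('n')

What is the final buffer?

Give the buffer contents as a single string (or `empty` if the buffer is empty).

After op 1 (add_cursor(2)): buffer="znemjnw" (len 7), cursors c1@1 c3@2 c2@6, authorship .......
After op 2 (add_cursor(1)): buffer="znemjnw" (len 7), cursors c1@1 c4@1 c3@2 c2@6, authorship .......
After op 3 (insert('m')): buffer="zmmnmemjnmw" (len 11), cursors c1@3 c4@3 c3@5 c2@10, authorship .14.3....2.
After op 4 (insert('n')): buffer="zmmnnnmnemjnmnw" (len 15), cursors c1@5 c4@5 c3@8 c2@14, authorship .1414.33....22.

Answer: zmmnnnmnemjnmnw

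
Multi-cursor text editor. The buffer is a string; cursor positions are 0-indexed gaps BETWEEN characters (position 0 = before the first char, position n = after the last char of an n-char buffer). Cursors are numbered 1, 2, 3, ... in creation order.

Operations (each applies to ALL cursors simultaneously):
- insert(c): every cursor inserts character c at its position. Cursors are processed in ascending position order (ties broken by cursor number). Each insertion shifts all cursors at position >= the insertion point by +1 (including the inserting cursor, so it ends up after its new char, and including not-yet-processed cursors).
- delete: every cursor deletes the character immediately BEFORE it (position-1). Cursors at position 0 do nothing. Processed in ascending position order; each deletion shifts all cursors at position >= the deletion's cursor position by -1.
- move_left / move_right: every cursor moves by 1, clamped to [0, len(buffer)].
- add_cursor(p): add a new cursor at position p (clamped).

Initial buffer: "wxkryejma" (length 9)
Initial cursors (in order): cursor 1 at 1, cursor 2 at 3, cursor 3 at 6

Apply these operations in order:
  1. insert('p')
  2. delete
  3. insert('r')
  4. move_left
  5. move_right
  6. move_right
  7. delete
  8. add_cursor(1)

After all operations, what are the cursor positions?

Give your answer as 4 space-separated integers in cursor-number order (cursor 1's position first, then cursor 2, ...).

Answer: 2 4 7 1

Derivation:
After op 1 (insert('p')): buffer="wpxkpryepjma" (len 12), cursors c1@2 c2@5 c3@9, authorship .1..2...3...
After op 2 (delete): buffer="wxkryejma" (len 9), cursors c1@1 c2@3 c3@6, authorship .........
After op 3 (insert('r')): buffer="wrxkrryerjma" (len 12), cursors c1@2 c2@5 c3@9, authorship .1..2...3...
After op 4 (move_left): buffer="wrxkrryerjma" (len 12), cursors c1@1 c2@4 c3@8, authorship .1..2...3...
After op 5 (move_right): buffer="wrxkrryerjma" (len 12), cursors c1@2 c2@5 c3@9, authorship .1..2...3...
After op 6 (move_right): buffer="wrxkrryerjma" (len 12), cursors c1@3 c2@6 c3@10, authorship .1..2...3...
After op 7 (delete): buffer="wrkryerma" (len 9), cursors c1@2 c2@4 c3@7, authorship .1.2..3..
After op 8 (add_cursor(1)): buffer="wrkryerma" (len 9), cursors c4@1 c1@2 c2@4 c3@7, authorship .1.2..3..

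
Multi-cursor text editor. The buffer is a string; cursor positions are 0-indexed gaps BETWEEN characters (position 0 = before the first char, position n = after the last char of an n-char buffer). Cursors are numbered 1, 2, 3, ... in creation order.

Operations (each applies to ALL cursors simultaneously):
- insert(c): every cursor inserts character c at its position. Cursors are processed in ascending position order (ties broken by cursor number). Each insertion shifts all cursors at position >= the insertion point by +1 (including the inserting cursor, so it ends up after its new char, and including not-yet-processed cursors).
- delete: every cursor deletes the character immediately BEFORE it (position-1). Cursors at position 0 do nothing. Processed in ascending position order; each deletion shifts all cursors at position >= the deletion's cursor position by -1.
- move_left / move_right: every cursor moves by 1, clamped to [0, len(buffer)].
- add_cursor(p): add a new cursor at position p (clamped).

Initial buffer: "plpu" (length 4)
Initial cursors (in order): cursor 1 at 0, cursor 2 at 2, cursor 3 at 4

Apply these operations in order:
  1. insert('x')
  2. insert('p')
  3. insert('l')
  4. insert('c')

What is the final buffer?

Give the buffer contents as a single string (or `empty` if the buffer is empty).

After op 1 (insert('x')): buffer="xplxpux" (len 7), cursors c1@1 c2@4 c3@7, authorship 1..2..3
After op 2 (insert('p')): buffer="xpplxppuxp" (len 10), cursors c1@2 c2@6 c3@10, authorship 11..22..33
After op 3 (insert('l')): buffer="xplplxplpuxpl" (len 13), cursors c1@3 c2@8 c3@13, authorship 111..222..333
After op 4 (insert('c')): buffer="xplcplxplcpuxplc" (len 16), cursors c1@4 c2@10 c3@16, authorship 1111..2222..3333

Answer: xplcplxplcpuxplc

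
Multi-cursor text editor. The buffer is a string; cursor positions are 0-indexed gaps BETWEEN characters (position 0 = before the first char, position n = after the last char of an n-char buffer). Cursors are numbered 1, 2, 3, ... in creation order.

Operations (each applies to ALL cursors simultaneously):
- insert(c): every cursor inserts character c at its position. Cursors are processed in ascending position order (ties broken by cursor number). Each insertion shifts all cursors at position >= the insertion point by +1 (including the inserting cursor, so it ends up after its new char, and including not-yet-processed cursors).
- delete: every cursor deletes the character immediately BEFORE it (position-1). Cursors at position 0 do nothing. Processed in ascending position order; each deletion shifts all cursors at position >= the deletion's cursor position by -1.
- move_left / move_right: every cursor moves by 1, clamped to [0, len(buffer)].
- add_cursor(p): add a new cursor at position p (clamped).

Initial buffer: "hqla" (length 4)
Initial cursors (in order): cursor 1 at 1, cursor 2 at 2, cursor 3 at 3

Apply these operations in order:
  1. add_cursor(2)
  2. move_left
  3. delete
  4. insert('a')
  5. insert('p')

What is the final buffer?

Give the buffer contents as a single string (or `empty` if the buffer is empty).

Answer: aaaappppla

Derivation:
After op 1 (add_cursor(2)): buffer="hqla" (len 4), cursors c1@1 c2@2 c4@2 c3@3, authorship ....
After op 2 (move_left): buffer="hqla" (len 4), cursors c1@0 c2@1 c4@1 c3@2, authorship ....
After op 3 (delete): buffer="la" (len 2), cursors c1@0 c2@0 c3@0 c4@0, authorship ..
After op 4 (insert('a')): buffer="aaaala" (len 6), cursors c1@4 c2@4 c3@4 c4@4, authorship 1234..
After op 5 (insert('p')): buffer="aaaappppla" (len 10), cursors c1@8 c2@8 c3@8 c4@8, authorship 12341234..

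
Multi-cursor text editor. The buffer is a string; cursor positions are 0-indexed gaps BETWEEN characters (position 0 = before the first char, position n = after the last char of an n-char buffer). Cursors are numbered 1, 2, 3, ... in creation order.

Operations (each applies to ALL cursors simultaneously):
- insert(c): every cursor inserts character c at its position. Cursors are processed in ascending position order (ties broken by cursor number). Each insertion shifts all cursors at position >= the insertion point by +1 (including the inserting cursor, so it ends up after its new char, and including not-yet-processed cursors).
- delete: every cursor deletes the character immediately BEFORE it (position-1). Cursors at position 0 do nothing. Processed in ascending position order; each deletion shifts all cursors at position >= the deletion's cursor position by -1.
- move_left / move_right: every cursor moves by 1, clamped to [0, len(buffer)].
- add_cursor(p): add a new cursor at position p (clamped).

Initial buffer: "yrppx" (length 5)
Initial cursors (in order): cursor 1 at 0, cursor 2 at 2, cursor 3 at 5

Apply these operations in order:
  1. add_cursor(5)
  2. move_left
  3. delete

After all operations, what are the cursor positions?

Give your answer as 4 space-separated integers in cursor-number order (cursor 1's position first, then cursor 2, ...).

After op 1 (add_cursor(5)): buffer="yrppx" (len 5), cursors c1@0 c2@2 c3@5 c4@5, authorship .....
After op 2 (move_left): buffer="yrppx" (len 5), cursors c1@0 c2@1 c3@4 c4@4, authorship .....
After op 3 (delete): buffer="rx" (len 2), cursors c1@0 c2@0 c3@1 c4@1, authorship ..

Answer: 0 0 1 1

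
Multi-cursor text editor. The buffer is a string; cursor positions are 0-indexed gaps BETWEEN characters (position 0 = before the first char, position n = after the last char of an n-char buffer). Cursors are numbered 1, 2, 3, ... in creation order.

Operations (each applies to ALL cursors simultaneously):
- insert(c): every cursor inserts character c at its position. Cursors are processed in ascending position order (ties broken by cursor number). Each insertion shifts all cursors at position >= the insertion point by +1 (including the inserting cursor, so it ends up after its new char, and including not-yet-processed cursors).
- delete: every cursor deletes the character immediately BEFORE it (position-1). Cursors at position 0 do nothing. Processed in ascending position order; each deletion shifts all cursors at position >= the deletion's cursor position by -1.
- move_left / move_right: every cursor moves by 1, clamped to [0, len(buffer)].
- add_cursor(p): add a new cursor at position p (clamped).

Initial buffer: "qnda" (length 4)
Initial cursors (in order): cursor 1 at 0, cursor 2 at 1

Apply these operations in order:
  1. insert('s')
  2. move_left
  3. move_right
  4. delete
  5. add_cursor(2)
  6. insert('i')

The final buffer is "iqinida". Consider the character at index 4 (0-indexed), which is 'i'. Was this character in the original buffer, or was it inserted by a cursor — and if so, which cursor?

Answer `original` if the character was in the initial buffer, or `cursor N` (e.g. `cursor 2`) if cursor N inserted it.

After op 1 (insert('s')): buffer="sqsnda" (len 6), cursors c1@1 c2@3, authorship 1.2...
After op 2 (move_left): buffer="sqsnda" (len 6), cursors c1@0 c2@2, authorship 1.2...
After op 3 (move_right): buffer="sqsnda" (len 6), cursors c1@1 c2@3, authorship 1.2...
After op 4 (delete): buffer="qnda" (len 4), cursors c1@0 c2@1, authorship ....
After op 5 (add_cursor(2)): buffer="qnda" (len 4), cursors c1@0 c2@1 c3@2, authorship ....
After op 6 (insert('i')): buffer="iqinida" (len 7), cursors c1@1 c2@3 c3@5, authorship 1.2.3..
Authorship (.=original, N=cursor N): 1 . 2 . 3 . .
Index 4: author = 3

Answer: cursor 3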